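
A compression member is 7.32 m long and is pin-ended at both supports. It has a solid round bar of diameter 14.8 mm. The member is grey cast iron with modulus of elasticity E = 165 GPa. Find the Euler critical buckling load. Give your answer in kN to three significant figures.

I = πd⁴/64 = π×14.8⁴/64 = 2.355×10^3 mm⁴
I = 2.355×10^3 mm⁴ = 2.355×10^-9 m⁴
Effective length L_e = K·L = 1 × 7.32 = 7.320 m
P_cr = π²EI / L_e² = π² × 165×10⁹ × 2.355×10^-9 / 7.320² = 71.58 N

P_cr ≈ 0.0716 kN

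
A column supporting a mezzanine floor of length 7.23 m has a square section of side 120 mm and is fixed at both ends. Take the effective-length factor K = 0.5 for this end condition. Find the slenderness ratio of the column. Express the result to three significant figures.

λ ≈ 104

I = a⁴/12 = 120⁴/12 = 1.728×10^7 mm⁴
A = 1.440×10^4 mm²;  r_min = √(I/A) = √(1.728×10^7/1.440×10^4) = 34.64 mm
L_e = K·L = 0.5 × 7.23 m = 3.615 m = 3615.0 mm
λ = L_e / r_min = 3615.0 / 34.64 = 104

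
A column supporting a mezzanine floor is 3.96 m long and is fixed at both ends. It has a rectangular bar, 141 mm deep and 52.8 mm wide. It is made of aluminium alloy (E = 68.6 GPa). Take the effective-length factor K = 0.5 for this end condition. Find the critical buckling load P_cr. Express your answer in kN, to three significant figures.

Buckling occurs about the weak axis: I_min = h·b³/12 with b = 52.8 mm (the shorter side).
I_min = 141×52.8³/12 = 1.730×10^6 mm⁴
I = 1.730×10^6 mm⁴ = 1.730×10^-6 m⁴
Effective length L_e = K·L = 0.5 × 3.96 = 1.980 m
P_cr = π²EI / L_e² = π² × 68.6×10⁹ × 1.730×10^-6 / 1.980² = 2.987×10^5 N

P_cr ≈ 299 kN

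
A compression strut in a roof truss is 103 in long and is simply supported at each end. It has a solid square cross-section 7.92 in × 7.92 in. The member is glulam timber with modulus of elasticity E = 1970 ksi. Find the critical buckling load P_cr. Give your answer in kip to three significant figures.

I = a⁴/12 = 7.92⁴/12 = 327.9 in⁴
Effective length L_e = K·L = 1 × 103 = 103.0 in
P_cr = π²EI / L_e² = π² × 1970×10³ × 327.9 / 103.0² = 6.009×10^5 lb

P_cr ≈ 601 kip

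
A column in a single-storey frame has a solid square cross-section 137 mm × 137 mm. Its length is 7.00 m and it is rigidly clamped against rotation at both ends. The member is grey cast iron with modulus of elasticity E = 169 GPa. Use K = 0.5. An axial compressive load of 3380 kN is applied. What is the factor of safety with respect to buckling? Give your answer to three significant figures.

n ≈ 1.18

I = a⁴/12 = 137⁴/12 = 2.936×10^7 mm⁴
I = 2.936×10^7 mm⁴ = 2.936×10^-5 m⁴
Effective length L_e = K·L = 0.5 × 7.00 = 3.500 m
P_cr = π²EI / L_e² = π² × 169×10⁹ × 2.936×10^-5 / 3.500² = 3.997×10^6 N
Factor of safety n = P_cr / P = 3997.2 / 3380 = 1.18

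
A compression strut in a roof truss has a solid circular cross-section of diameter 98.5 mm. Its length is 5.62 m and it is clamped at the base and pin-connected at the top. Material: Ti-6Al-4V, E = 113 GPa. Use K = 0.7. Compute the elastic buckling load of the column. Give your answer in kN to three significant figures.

P_cr ≈ 333 kN

I = πd⁴/64 = π×98.5⁴/64 = 4.621×10^6 mm⁴
I = 4.621×10^6 mm⁴ = 4.621×10^-6 m⁴
Effective length L_e = K·L = 0.7 × 5.62 = 3.934 m
P_cr = π²EI / L_e² = π² × 113×10⁹ × 4.621×10^-6 / 3.934² = 3.330×10^5 N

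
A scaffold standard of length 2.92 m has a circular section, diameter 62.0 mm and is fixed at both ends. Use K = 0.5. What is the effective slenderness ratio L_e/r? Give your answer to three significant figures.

For a solid circle r = d/4 = 62.0/4 = 15.50 mm
L_e = K·L = 0.5 × 2.92 m = 1.460 m = 1460.0 mm
λ = L_e / r_min = 1460.0 / 15.50 = 94.2

λ ≈ 94.2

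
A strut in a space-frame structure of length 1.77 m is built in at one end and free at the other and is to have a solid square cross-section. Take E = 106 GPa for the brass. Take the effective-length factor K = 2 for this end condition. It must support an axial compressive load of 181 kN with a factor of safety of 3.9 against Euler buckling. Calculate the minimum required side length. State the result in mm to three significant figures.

Required P_cr = n·P = 3.9 × 181 = 705.9 kN
L_e = K·L = 2 × 1.77 = 3.540 m
Required I = P_cr·L_e²/(π²E) = 7.059×10^5 × 3.540² / (π² × 1.06×10^11) = 8.456×10^-6 m⁴
I_req = 8.456×10^6 mm⁴
Solid square: I = a⁴/12  ⇒  a = (12I)^(1/4) = (12×8.456×10^6)^(1/4) = 100 mm

a ≈ 100 mm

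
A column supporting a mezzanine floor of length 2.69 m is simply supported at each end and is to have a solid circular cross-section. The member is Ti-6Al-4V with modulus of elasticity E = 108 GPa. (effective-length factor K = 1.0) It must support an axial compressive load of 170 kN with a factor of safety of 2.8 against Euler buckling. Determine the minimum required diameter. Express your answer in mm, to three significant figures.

Required P_cr = n·P = 2.8 × 170 = 476.0 kN
L_e = K·L = 1 × 2.69 = 2.690 m
Required I = P_cr·L_e²/(π²E) = 4.760×10^5 × 2.690² / (π² × 1.08×10^11) = 3.231×10^-6 m⁴
I_req = 3.231×10^6 mm⁴
Solid circle: I = πd⁴/64  ⇒  d = (64I/π)^(1/4) = (64×3.231×10^6/π)^(1/4) = 90.1 mm

d ≈ 90.1 mm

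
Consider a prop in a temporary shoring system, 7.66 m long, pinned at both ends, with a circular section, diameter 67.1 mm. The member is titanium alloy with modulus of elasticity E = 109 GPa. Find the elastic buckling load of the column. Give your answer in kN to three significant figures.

I = πd⁴/64 = π×67.1⁴/64 = 9.951×10^5 mm⁴
I = 9.951×10^5 mm⁴ = 9.951×10^-7 m⁴
Effective length L_e = K·L = 1 × 7.66 = 7.660 m
P_cr = π²EI / L_e² = π² × 109×10⁹ × 9.951×10^-7 / 7.660² = 1.824×10^4 N

P_cr ≈ 18.2 kN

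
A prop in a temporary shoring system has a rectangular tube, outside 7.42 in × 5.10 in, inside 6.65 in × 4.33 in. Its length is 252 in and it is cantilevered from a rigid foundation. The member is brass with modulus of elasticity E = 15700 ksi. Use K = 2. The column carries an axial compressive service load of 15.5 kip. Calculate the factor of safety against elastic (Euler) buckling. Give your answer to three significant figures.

Weak-axis I_min = (h_o·b_o³ − h_i·b_i³)/12 with b_o = 5.10, b_i = 4.330 in (shorter outer/inner sides).
I_min = (7.42×5.10³ − 6.650×4.330³)/12 = 37.03 in⁴
Effective length L_e = K·L = 2 × 252 = 504.0 in
P_cr = π²EI / L_e² = π² × 15700×10³ × 37.03 / 504.0² = 2.259×10^4 lb
Factor of safety n = P_cr / P = 22.591 / 15.5 = 1.46

n ≈ 1.46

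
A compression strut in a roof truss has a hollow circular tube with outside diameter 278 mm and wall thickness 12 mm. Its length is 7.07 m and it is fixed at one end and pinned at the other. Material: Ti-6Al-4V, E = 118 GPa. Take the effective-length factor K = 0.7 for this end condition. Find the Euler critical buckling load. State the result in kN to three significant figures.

P_cr ≈ 4230 kN

Inner diameter d_i = 278 − 2×12 = 254.0 mm
I = π(d_o⁴ − d_i⁴)/64 = π(278⁴ − 254.0⁴)/64 = 8.887×10^7 mm⁴
I = 8.887×10^7 mm⁴ = 8.887×10^-5 m⁴
Effective length L_e = K·L = 0.7 × 7.07 = 4.949 m
P_cr = π²EI / L_e² = π² × 118×10⁹ × 8.887×10^-5 / 4.949² = 4.226×10^6 N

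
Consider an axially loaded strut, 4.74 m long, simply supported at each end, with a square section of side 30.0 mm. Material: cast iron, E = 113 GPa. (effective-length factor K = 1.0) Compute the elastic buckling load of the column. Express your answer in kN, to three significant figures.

I = a⁴/12 = 30.0⁴/12 = 6.750×10^4 mm⁴
I = 6.750×10^4 mm⁴ = 6.750×10^-8 m⁴
Effective length L_e = K·L = 1 × 4.74 = 4.740 m
P_cr = π²EI / L_e² = π² × 113×10⁹ × 6.750×10^-8 / 4.740² = 3.351×10^3 N

P_cr ≈ 3.35 kN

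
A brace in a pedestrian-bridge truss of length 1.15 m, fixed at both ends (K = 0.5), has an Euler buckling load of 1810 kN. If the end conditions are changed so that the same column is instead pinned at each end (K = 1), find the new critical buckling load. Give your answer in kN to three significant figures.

P_cr ∝ 1/K², so P_cr,new = P_cr,old × (K_old/K_new)² = 1810 × (0.5/1)²
= 1810 × 0.2500 = 452 kN

P_cr ≈ 452 kN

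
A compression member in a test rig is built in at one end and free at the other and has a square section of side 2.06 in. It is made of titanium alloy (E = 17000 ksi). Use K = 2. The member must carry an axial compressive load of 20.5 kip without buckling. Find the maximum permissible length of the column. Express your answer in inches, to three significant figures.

L_max ≈ 55.4 in

I = a⁴/12 = 2.06⁴/12 = 1.501 in⁴
At the buckling limit P_cr = P = 2.050×10^4 lb
From P_cr = π²EI/(K·L)²:  L = (1/K)·√(π²EI/P_cr) = (1/2)·√(π²×1.70×10^7×1.501/2.050×10^4)
L = 55.4 in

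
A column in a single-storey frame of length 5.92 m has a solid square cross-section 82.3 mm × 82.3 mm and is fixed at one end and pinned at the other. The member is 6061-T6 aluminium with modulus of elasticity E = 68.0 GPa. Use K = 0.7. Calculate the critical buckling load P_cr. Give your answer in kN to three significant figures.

I = a⁴/12 = 82.3⁴/12 = 3.823×10^6 mm⁴
I = 3.823×10^6 mm⁴ = 3.823×10^-6 m⁴
Effective length L_e = K·L = 0.7 × 5.92 = 4.144 m
P_cr = π²EI / L_e² = π² × 68.0×10⁹ × 3.823×10^-6 / 4.144² = 1.494×10^5 N

P_cr ≈ 149 kN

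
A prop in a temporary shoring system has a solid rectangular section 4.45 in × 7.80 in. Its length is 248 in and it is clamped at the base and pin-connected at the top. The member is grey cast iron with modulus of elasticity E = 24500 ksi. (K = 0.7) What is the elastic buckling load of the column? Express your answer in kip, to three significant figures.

Buckling occurs about the weak axis: I_min = h·b³/12 with b = 4.45 in (the shorter side).
I_min = 7.80×4.45³/12 = 57.28 in⁴
Effective length L_e = K·L = 0.7 × 248 = 173.6 in
P_cr = π²EI / L_e² = π² × 24500×10³ × 57.28 / 173.6² = 4.596×10^5 lb

P_cr ≈ 460 kip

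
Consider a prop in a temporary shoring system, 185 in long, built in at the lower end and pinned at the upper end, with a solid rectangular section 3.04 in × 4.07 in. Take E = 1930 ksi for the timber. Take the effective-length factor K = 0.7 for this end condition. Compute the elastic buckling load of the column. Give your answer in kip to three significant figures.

Buckling occurs about the weak axis: I_min = h·b³/12 with b = 3.04 in (the shorter side).
I_min = 4.07×3.04³/12 = 9.529 in⁴
Effective length L_e = K·L = 0.7 × 185 = 129.5 in
P_cr = π²EI / L_e² = π² × 1930×10³ × 9.529 / 129.5² = 1.082×10^4 lb

P_cr ≈ 10.8 kip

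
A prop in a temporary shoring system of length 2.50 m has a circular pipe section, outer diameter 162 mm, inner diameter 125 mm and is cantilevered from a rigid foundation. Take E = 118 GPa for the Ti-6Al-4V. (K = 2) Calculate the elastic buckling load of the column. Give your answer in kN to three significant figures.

d_o = 162 mm, d_i = 125 mm
I = π(d_o⁴ − d_i⁴)/64 = π(162⁴ − 125.0⁴)/64 = 2.182×10^7 mm⁴
I = 2.182×10^7 mm⁴ = 2.182×10^-5 m⁴
Effective length L_e = K·L = 2 × 2.50 = 5.000 m
P_cr = π²EI / L_e² = π² × 118×10⁹ × 2.182×10^-5 / 5.000² = 1.017×10^6 N

P_cr ≈ 1020 kN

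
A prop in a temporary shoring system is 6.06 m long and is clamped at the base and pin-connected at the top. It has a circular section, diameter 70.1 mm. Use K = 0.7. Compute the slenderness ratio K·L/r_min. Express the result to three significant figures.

I = πd⁴/64 = π×70.1⁴/64 = 1.185×10^6 mm⁴
A = 3.859×10^3 mm²;  r_min = √(I/A) = √(1.185×10^6/3.859×10^3) = 17.52 mm
L_e = K·L = 0.7 × 6.06 m = 4.242 m = 4242.0 mm
λ = L_e / r_min = 4242.0 / 17.52 = 242

λ ≈ 242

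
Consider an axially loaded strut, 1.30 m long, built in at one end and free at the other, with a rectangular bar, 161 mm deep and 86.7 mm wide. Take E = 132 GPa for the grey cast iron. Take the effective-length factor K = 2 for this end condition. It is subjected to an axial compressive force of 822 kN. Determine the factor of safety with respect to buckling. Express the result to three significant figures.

Buckling occurs about the weak axis: I_min = h·b³/12 with b = 86.7 mm (the shorter side).
I_min = 161×86.7³/12 = 8.744×10^6 mm⁴
I = 8.744×10^6 mm⁴ = 8.744×10^-6 m⁴
Effective length L_e = K·L = 2 × 1.30 = 2.600 m
P_cr = π²EI / L_e² = π² × 132×10⁹ × 8.744×10^-6 / 2.600² = 1.685×10^6 N
Factor of safety n = P_cr / P = 1685.1 / 822 = 2.05

n ≈ 2.05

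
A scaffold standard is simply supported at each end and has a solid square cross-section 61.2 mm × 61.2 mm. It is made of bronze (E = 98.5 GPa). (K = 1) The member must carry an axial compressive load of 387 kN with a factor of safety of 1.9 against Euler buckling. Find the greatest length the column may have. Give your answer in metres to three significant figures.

L_max ≈ 1.24 m

I = a⁴/12 = 61.2⁴/12 = 1.169×10^6 mm⁴
I = 1.169×10^-6 m⁴
Required critical load P_cr = n·P = 1.9 × 387 = 735.3 kN = 7.353×10^5 N
From P_cr = π²EI/(K·L)²:  L = (1/K)·√(π²EI/P_cr) = (1/1)·√(π²×9.85×10^10×1.169×10^-6/7.353×10^5)
L = 1.24 m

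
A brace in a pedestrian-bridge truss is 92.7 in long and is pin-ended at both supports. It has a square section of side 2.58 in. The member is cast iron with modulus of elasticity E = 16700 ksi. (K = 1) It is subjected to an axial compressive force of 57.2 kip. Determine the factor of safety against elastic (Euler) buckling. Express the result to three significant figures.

I = a⁴/12 = 2.58⁴/12 = 3.692 in⁴
Effective length L_e = K·L = 1 × 92.7 = 92.70 in
P_cr = π²EI / L_e² = π² × 16700×10³ × 3.692 / 92.70² = 7.082×10^4 lb
Factor of safety n = P_cr / P = 70.820 / 57.2 = 1.24

n ≈ 1.24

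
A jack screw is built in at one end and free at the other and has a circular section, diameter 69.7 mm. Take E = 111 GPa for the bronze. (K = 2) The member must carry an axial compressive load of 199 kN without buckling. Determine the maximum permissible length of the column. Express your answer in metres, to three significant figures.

I = πd⁴/64 = π×69.7⁴/64 = 1.159×10^6 mm⁴
I = 1.159×10^-6 m⁴
At the buckling limit P_cr = P = 1.990×10^5 N
From P_cr = π²EI/(K·L)²:  L = (1/K)·√(π²EI/P_cr) = (1/2)·√(π²×1.11×10^11×1.159×10^-6/1.990×10^5)
L = 1.26 m

L_max ≈ 1.26 m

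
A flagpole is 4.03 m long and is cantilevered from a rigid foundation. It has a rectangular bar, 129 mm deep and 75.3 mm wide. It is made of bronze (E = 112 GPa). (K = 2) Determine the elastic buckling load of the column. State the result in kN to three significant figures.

Buckling occurs about the weak axis: I_min = h·b³/12 with b = 75.3 mm (the shorter side).
I_min = 129×75.3³/12 = 4.590×10^6 mm⁴
I = 4.590×10^6 mm⁴ = 4.590×10^-6 m⁴
Effective length L_e = K·L = 2 × 4.03 = 8.060 m
P_cr = π²EI / L_e² = π² × 112×10⁹ × 4.590×10^-6 / 8.060² = 7.810×10^4 N

P_cr ≈ 78.1 kN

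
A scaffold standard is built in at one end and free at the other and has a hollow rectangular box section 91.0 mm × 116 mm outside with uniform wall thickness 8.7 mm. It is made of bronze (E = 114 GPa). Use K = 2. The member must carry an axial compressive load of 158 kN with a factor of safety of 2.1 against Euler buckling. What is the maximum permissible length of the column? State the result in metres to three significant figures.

Inner dimensions: h_i = 116 − 2×8.7 = 98.60 mm, b_i = 91.0 − 2×8.7 = 73.60 mm
Weak-axis I_min = (h_o·b_o³ − h_i·b_i³)/12 with b_o = 91.0, b_i = 73.60 mm (shorter outer/inner sides).
I_min = (116×91.0³ − 98.60×73.60³)/12 = 4.009×10^6 mm⁴
I = 4.009×10^-6 m⁴
Required critical load P_cr = n·P = 2.1 × 158 = 331.8 kN = 3.318×10^5 N
From P_cr = π²EI/(K·L)²:  L = (1/K)·√(π²EI/P_cr) = (1/2)·√(π²×1.14×10^11×4.009×10^-6/3.318×10^5)
L = 1.84 m

L_max ≈ 1.84 m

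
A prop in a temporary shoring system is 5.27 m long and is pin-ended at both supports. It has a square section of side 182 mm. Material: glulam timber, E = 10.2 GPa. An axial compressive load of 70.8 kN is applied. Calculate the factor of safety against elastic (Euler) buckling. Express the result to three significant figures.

I = a⁴/12 = 182⁴/12 = 9.143×10^7 mm⁴
I = 9.143×10^7 mm⁴ = 9.143×10^-5 m⁴
Effective length L_e = K·L = 1 × 5.27 = 5.270 m
P_cr = π²EI / L_e² = π² × 10.2×10⁹ × 9.143×10^-5 / 5.270² = 3.314×10^5 N
Factor of safety n = P_cr / P = 331.42 / 70.8 = 4.68

n ≈ 4.68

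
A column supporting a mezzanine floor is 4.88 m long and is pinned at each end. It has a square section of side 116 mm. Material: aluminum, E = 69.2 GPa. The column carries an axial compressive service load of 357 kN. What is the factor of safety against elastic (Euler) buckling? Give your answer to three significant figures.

n ≈ 1.21

I = a⁴/12 = 116⁴/12 = 1.509×10^7 mm⁴
I = 1.509×10^7 mm⁴ = 1.509×10^-5 m⁴
Effective length L_e = K·L = 1 × 4.88 = 4.880 m
P_cr = π²EI / L_e² = π² × 69.2×10⁹ × 1.509×10^-5 / 4.880² = 4.327×10^5 N
Factor of safety n = P_cr / P = 432.73 / 357 = 1.21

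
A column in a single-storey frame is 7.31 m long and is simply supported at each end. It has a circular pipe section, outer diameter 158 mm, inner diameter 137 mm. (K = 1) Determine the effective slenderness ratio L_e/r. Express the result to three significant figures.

λ ≈ 140

d_o = 158 mm, d_i = 137 mm
I = π(d_o⁴ − d_i⁴)/64 = π(158⁴ − 137.0⁴)/64 = 1.330×10^7 mm⁴
A = 4.866×10^3 mm²;  r_min = √(I/A) = √(1.330×10^7/4.866×10^3) = 52.28 mm
L_e = K·L = 1 × 7.31 m = 7.310 m = 7310.0 mm
λ = L_e / r_min = 7310.0 / 52.28 = 140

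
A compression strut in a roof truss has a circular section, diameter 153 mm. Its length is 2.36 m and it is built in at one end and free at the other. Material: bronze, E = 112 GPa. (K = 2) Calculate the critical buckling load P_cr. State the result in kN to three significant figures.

I = πd⁴/64 = π×153⁴/64 = 2.690×10^7 mm⁴
I = 2.690×10^7 mm⁴ = 2.690×10^-5 m⁴
Effective length L_e = K·L = 2 × 2.36 = 4.720 m
P_cr = π²EI / L_e² = π² × 112×10⁹ × 2.690×10^-5 / 4.720² = 1.335×10^6 N

P_cr ≈ 1330 kN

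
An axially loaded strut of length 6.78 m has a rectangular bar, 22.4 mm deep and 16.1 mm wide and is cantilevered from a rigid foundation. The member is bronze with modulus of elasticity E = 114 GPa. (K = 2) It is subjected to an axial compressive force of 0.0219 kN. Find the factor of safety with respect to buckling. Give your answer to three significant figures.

n ≈ 2.18

Buckling occurs about the weak axis: I_min = h·b³/12 with b = 16.1 mm (the shorter side).
I_min = 22.4×16.1³/12 = 7.790×10^3 mm⁴
I = 7.790×10^3 mm⁴ = 7.790×10^-9 m⁴
Effective length L_e = K·L = 2 × 6.78 = 13.56 m
P_cr = π²EI / L_e² = π² × 114×10⁹ × 7.790×10^-9 / 13.56² = 47.67 N
Factor of safety n = P_cr / P = 0.047668 / 0.0219 = 2.18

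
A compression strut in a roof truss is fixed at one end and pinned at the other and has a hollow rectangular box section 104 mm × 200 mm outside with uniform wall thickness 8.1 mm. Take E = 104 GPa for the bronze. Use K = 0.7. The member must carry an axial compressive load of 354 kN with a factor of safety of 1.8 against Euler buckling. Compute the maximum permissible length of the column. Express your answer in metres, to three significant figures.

L_max ≈ 5.25 m

Inner dimensions: h_i = 200 − 2×8.1 = 183.8 mm, b_i = 104 − 2×8.1 = 87.80 mm
Weak-axis I_min = (h_o·b_o³ − h_i·b_i³)/12 with b_o = 104, b_i = 87.80 mm (shorter outer/inner sides).
I_min = (200×104³ − 183.8×87.80³)/12 = 8.381×10^6 mm⁴
I = 8.381×10^-6 m⁴
Required critical load P_cr = n·P = 1.8 × 354 = 637.2 kN = 6.372×10^5 N
From P_cr = π²EI/(K·L)²:  L = (1/K)·√(π²EI/P_cr) = (1/0.7)·√(π²×1.04×10^11×8.381×10^-6/6.372×10^5)
L = 5.25 m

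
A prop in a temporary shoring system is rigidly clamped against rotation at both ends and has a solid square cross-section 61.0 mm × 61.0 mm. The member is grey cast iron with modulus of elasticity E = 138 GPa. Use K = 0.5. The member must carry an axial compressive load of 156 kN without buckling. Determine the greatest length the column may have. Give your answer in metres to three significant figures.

L_max ≈ 6.35 m

I = a⁴/12 = 61.0⁴/12 = 1.154×10^6 mm⁴
I = 1.154×10^-6 m⁴
At the buckling limit P_cr = P = 1.560×10^5 N
From P_cr = π²EI/(K·L)²:  L = (1/K)·√(π²EI/P_cr) = (1/0.5)·√(π²×1.38×10^11×1.154×10^-6/1.560×10^5)
L = 6.35 m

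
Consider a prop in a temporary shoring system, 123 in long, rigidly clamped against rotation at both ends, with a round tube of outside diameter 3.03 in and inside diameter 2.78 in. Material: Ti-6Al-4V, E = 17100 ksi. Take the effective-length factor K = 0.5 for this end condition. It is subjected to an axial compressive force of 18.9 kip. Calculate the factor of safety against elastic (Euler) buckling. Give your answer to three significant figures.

d_o = 3.03 in, d_i = 2.78 in
I = π(d_o⁴ − d_i⁴)/64 = π(3.03⁴ − 2.780⁴)/64 = 1.206 in⁴
Effective length L_e = K·L = 0.5 × 123 = 61.50 in
P_cr = π²EI / L_e² = π² × 17100×10³ × 1.206 / 61.50² = 5.380×10^4 lb
Factor of safety n = P_cr / P = 53.797 / 18.9 = 2.85

n ≈ 2.85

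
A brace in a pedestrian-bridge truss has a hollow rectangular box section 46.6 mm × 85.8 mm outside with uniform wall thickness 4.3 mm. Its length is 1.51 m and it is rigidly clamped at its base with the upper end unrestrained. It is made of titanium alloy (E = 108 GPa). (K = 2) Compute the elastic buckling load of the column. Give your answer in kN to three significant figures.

Inner dimensions: h_i = 85.8 − 2×4.3 = 77.20 mm, b_i = 46.6 − 2×4.3 = 38.00 mm
Weak-axis I_min = (h_o·b_o³ − h_i·b_i³)/12 with b_o = 46.6, b_i = 38.00 mm (shorter outer/inner sides).
I_min = (85.8×46.6³ − 77.20×38.00³)/12 = 3.705×10^5 mm⁴
I = 3.705×10^5 mm⁴ = 3.705×10^-7 m⁴
Effective length L_e = K·L = 2 × 1.51 = 3.020 m
P_cr = π²EI / L_e² = π² × 108×10⁹ × 3.705×10^-7 / 3.020² = 4.330×10^4 N

P_cr ≈ 43.3 kN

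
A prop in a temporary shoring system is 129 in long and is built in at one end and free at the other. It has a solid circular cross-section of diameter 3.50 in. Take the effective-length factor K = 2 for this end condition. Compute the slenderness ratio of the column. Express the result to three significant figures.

λ ≈ 295

For a solid circle r = d/4 = 3.50/4 = 0.8750 in
L_e = K·L = 2 × 129 = 258.0 in
λ = L_e / r_min = 258.00 / 0.8750 = 295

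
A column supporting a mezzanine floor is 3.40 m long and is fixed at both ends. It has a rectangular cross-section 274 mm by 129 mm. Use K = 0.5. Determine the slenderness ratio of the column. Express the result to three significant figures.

For a rectangle r_min = b/√12 = 129/√12 = 37.24 mm
L_e = K·L = 0.5 × 3.40 m = 1.700 m = 1700.0 mm
λ = L_e / r_min = 1700.0 / 37.24 = 45.7

λ ≈ 45.7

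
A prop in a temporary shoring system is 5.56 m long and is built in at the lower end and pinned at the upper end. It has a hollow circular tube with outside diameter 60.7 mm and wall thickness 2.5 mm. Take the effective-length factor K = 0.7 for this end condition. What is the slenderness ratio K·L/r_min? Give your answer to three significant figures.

Inner diameter d_i = 60.7 − 2×2.5 = 55.70 mm
I = π(d_o⁴ − d_i⁴)/64 = π(60.7⁴ − 55.70⁴)/64 = 1.939×10^5 mm⁴
A = 457.1 mm²;  r_min = √(I/A) = √(1.939×10^5/457.1) = 20.60 mm
L_e = K·L = 0.7 × 5.56 m = 3.892 m = 3892.0 mm
λ = L_e / r_min = 3892.0 / 20.60 = 189

λ ≈ 189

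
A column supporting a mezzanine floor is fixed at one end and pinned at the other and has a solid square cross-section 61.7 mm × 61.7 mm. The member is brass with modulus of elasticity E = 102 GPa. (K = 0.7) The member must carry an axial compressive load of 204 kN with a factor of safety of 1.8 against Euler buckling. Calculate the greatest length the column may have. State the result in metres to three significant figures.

L_max ≈ 2.60 m

I = a⁴/12 = 61.7⁴/12 = 1.208×10^6 mm⁴
I = 1.208×10^-6 m⁴
Required critical load P_cr = n·P = 1.8 × 204 = 367.2 kN = 3.672×10^5 N
From P_cr = π²EI/(K·L)²:  L = (1/K)·√(π²EI/P_cr) = (1/0.7)·√(π²×1.02×10^11×1.208×10^-6/3.672×10^5)
L = 2.60 m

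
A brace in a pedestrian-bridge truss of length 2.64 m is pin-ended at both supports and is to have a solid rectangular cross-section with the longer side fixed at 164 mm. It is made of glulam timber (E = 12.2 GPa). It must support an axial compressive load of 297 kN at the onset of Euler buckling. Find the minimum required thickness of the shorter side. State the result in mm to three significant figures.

L_e = K·L = 1 × 2.64 = 2.640 m
Required I = P_cr·L_e²/(π²E) = 2.970×10^5 × 2.640² / (π² × 1.22×10^10) = 1.719×10^-5 m⁴
I_req = 1.719×10^7 mm⁴
Rectangle, weak axis: I_min = h·b³/12 with h = 164 mm fixed  ⇒  b = (12I/h)^(1/3) = 108 mm

b ≈ 108 mm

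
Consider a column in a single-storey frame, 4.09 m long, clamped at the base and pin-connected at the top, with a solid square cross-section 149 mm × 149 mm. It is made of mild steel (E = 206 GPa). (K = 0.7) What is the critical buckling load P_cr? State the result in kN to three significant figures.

P_cr ≈ 10200 kN

I = a⁴/12 = 149⁴/12 = 4.107×10^7 mm⁴
I = 4.107×10^7 mm⁴ = 4.107×10^-5 m⁴
Effective length L_e = K·L = 0.7 × 4.09 = 2.863 m
P_cr = π²EI / L_e² = π² × 206×10⁹ × 4.107×10^-5 / 2.863² = 1.019×10^7 N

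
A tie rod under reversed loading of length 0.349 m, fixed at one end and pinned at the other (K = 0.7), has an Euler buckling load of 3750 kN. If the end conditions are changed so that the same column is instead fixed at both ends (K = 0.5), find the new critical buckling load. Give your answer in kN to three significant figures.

P_cr ∝ 1/K², so P_cr,new = P_cr,old × (K_old/K_new)² = 3750 × (0.7/0.5)²
= 3750 × 1.960 = 7350 kN

P_cr ≈ 7350 kN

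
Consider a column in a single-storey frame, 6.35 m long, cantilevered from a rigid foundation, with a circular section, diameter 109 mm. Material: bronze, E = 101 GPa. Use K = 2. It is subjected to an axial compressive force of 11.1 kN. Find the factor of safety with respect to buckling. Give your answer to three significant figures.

I = πd⁴/64 = π×109⁴/64 = 6.929×10^6 mm⁴
I = 6.929×10^6 mm⁴ = 6.929×10^-6 m⁴
Effective length L_e = K·L = 2 × 6.35 = 12.70 m
P_cr = π²EI / L_e² = π² × 101×10⁹ × 6.929×10^-6 / 12.70² = 4.282×10^4 N
Factor of safety n = P_cr / P = 42.824 / 11.1 = 3.86

n ≈ 3.86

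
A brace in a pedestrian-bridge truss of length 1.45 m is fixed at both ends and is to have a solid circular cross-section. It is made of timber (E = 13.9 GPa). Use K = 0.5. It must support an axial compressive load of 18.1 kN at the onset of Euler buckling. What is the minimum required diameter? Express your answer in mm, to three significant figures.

d ≈ 34.5 mm

L_e = K·L = 0.5 × 1.45 = 0.7250 m
Required I = P_cr·L_e²/(π²E) = 1.810×10^4 × 0.7250² / (π² × 1.39×10^10) = 6.935×10^-8 m⁴
I_req = 6.935×10^4 mm⁴
Solid circle: I = πd⁴/64  ⇒  d = (64I/π)^(1/4) = (64×6.935×10^4/π)^(1/4) = 34.5 mm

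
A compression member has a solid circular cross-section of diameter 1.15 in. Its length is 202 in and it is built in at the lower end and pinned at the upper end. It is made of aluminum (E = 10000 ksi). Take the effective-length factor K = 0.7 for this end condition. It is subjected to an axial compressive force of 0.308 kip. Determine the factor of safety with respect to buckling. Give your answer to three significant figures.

n ≈ 1.38

I = πd⁴/64 = π×1.15⁴/64 = 8.585×10^-2 in⁴
Effective length L_e = K·L = 0.7 × 202 = 141.4 in
P_cr = π²EI / L_e² = π² × 10000×10³ × 8.585×10^-2 / 141.4² = 423.8 lb
Factor of safety n = P_cr / P = 0.42380 / 0.308 = 1.38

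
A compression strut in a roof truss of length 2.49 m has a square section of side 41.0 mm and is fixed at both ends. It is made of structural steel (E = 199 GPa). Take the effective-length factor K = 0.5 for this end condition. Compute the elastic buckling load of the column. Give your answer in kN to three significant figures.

P_cr ≈ 298 kN

I = a⁴/12 = 41.0⁴/12 = 2.355×10^5 mm⁴
I = 2.355×10^5 mm⁴ = 2.355×10^-7 m⁴
Effective length L_e = K·L = 0.5 × 2.49 = 1.245 m
P_cr = π²EI / L_e² = π² × 199×10⁹ × 2.355×10^-7 / 1.245² = 2.984×10^5 N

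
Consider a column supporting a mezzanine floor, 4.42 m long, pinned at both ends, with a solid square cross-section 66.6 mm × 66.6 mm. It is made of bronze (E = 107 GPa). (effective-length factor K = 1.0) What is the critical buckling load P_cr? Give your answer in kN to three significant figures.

I = a⁴/12 = 66.6⁴/12 = 1.640×10^6 mm⁴
I = 1.640×10^6 mm⁴ = 1.640×10^-6 m⁴
Effective length L_e = K·L = 1 × 4.42 = 4.420 m
P_cr = π²EI / L_e² = π² × 107×10⁹ × 1.640×10^-6 / 4.420² = 8.862×10^4 N

P_cr ≈ 88.6 kN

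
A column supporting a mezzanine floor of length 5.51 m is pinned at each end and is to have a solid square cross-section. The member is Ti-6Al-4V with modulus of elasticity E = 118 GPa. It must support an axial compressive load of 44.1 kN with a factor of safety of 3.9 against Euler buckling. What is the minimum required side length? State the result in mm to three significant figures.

a ≈ 85.6 mm

Required P_cr = n·P = 3.9 × 44.1 = 172.0 kN
L_e = K·L = 1 × 5.51 = 5.510 m
Required I = P_cr·L_e²/(π²E) = 1.720×10^5 × 5.510² / (π² × 1.18×10^11) = 4.484×10^-6 m⁴
I_req = 4.484×10^6 mm⁴
Solid square: I = a⁴/12  ⇒  a = (12I)^(1/4) = (12×4.484×10^6)^(1/4) = 85.6 mm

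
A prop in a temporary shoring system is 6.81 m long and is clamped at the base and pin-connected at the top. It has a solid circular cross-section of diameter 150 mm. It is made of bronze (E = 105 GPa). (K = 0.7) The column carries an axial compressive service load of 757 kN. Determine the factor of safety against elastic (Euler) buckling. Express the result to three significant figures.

n ≈ 1.50

I = πd⁴/64 = π×150⁴/64 = 2.485×10^7 mm⁴
I = 2.485×10^7 mm⁴ = 2.485×10^-5 m⁴
Effective length L_e = K·L = 0.7 × 6.81 = 4.767 m
P_cr = π²EI / L_e² = π² × 105×10⁹ × 2.485×10^-5 / 4.767² = 1.133×10^6 N
Factor of safety n = P_cr / P = 1133.3 / 757 = 1.50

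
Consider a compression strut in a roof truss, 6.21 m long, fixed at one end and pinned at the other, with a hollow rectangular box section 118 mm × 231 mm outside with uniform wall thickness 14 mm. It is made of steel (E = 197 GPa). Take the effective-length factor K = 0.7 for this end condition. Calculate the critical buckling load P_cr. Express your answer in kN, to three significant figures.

Inner dimensions: h_i = 231 − 2×14 = 203.0 mm, b_i = 118 − 2×14 = 90.00 mm
Weak-axis I_min = (h_o·b_o³ − h_i·b_i³)/12 with b_o = 118, b_i = 90.00 mm (shorter outer/inner sides).
I_min = (231×118³ − 203.0×90.00³)/12 = 1.930×10^7 mm⁴
I = 1.930×10^7 mm⁴ = 1.930×10^-5 m⁴
Effective length L_e = K·L = 0.7 × 6.21 = 4.347 m
P_cr = π²EI / L_e² = π² × 197×10⁹ × 1.930×10^-5 / 4.347² = 1.985×10^6 N

P_cr ≈ 1990 kN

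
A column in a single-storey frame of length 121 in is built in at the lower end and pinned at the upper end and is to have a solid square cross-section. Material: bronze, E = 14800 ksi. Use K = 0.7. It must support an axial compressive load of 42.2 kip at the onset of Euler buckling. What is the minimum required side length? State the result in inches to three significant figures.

L_e = K·L = 0.7 × 121 = 84.70 in
Required I = P_cr·L_e²/(π²E) = 4.220×10^4 × 84.70² / (π² × 1.48×10^7) = 2.073 in⁴
Solid square: I = a⁴/12  ⇒  a = (12I)^(1/4) = (12×2.073)^(1/4) = 2.23 in

a ≈ 2.23 in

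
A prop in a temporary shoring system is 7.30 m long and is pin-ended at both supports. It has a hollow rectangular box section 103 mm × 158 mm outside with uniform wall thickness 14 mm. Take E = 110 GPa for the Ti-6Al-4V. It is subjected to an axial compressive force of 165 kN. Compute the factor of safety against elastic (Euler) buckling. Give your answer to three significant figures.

n ≈ 1.21

Inner dimensions: h_i = 158 − 2×14 = 130.0 mm, b_i = 103 − 2×14 = 75.00 mm
Weak-axis I_min = (h_o·b_o³ − h_i·b_i³)/12 with b_o = 103, b_i = 75.00 mm (shorter outer/inner sides).
I_min = (158×103³ − 130.0×75.00³)/12 = 9.817×10^6 mm⁴
I = 9.817×10^6 mm⁴ = 9.817×10^-6 m⁴
Effective length L_e = K·L = 1 × 7.30 = 7.300 m
P_cr = π²EI / L_e² = π² × 110×10⁹ × 9.817×10^-6 / 7.300² = 2.000×10^5 N
Factor of safety n = P_cr / P = 200.00 / 165 = 1.21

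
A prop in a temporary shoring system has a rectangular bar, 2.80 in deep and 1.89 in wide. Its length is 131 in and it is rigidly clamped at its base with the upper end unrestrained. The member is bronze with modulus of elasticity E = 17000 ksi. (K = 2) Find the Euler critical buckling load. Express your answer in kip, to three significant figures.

Buckling occurs about the weak axis: I_min = h·b³/12 with b = 1.89 in (the shorter side).
I_min = 2.80×1.89³/12 = 1.575 in⁴
Effective length L_e = K·L = 2 × 131 = 262.0 in
P_cr = π²EI / L_e² = π² × 17000×10³ × 1.575 / 262.0² = 3.850×10^3 lb

P_cr ≈ 3.85 kip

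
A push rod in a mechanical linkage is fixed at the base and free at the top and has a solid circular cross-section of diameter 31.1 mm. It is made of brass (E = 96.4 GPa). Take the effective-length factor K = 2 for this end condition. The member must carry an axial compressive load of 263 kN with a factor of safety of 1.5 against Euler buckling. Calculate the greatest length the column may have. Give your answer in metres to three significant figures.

L_max ≈ 0.166 m

I = πd⁴/64 = π×31.1⁴/64 = 4.592×10^4 mm⁴
I = 4.592×10^-8 m⁴
Required critical load P_cr = n·P = 1.5 × 263 = 394.5 kN = 3.945×10^5 N
From P_cr = π²EI/(K·L)²:  L = (1/K)·√(π²EI/P_cr) = (1/2)·√(π²×9.64×10^10×4.592×10^-8/3.945×10^5)
L = 0.166 m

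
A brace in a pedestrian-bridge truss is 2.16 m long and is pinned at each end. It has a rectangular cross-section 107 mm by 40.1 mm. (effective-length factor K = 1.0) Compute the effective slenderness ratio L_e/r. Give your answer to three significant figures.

λ ≈ 187

For a rectangle r_min = b/√12 = 40.1/√12 = 11.58 mm
L_e = K·L = 1 × 2.16 m = 2.160 m = 2160.0 mm
λ = L_e / r_min = 2160.0 / 11.58 = 187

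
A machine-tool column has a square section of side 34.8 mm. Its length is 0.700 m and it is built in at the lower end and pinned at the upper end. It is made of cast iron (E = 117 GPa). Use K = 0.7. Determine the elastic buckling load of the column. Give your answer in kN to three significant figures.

I = a⁴/12 = 34.8⁴/12 = 1.222×10^5 mm⁴
I = 1.222×10^5 mm⁴ = 1.222×10^-7 m⁴
Effective length L_e = K·L = 0.7 × 0.700 = 0.4900 m
P_cr = π²EI / L_e² = π² × 117×10⁹ × 1.222×10^-7 / 0.4900² = 5.878×10^5 N

P_cr ≈ 588 kN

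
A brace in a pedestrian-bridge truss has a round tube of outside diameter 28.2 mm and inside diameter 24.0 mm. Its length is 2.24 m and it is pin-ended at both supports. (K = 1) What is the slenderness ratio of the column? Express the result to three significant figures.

d_o = 28.2 mm, d_i = 24.0 mm
I = π(d_o⁴ − d_i⁴)/64 = π(28.2⁴ − 24.00⁴)/64 = 1.476×10^4 mm⁴
A = 172.2 mm²;  r_min = √(I/A) = √(1.476×10^4/172.2) = 9.258 mm
L_e = K·L = 1 × 2.24 m = 2.240 m = 2240.0 mm
λ = L_e / r_min = 2240.0 / 9.258 = 242

λ ≈ 242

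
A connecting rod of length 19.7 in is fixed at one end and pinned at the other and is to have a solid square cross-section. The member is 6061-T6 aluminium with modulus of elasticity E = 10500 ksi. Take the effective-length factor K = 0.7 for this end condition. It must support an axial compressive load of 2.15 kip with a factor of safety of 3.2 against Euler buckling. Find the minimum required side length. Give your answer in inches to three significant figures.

a ≈ 0.624 in

Required P_cr = n·P = 3.2 × 2.15 = 6.880 kip
L_e = K·L = 0.7 × 19.7 = 13.79 in
Required I = P_cr·L_e²/(π²E) = 6.880×10^3 × 13.79² / (π² × 1.05×10^7) = 1.262×10^-2 in⁴
Solid square: I = a⁴/12  ⇒  a = (12I)^(1/4) = (12×1.262×10^-2)^(1/4) = 0.624 in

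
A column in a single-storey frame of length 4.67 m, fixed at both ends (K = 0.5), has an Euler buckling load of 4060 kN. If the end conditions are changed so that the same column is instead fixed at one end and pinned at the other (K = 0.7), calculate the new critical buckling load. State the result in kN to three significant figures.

P_cr ≈ 2070 kN

P_cr ∝ 1/K², so P_cr,new = P_cr,old × (K_old/K_new)² = 4060 × (0.5/0.7)²
= 4060 × 0.5102 = 2070 kN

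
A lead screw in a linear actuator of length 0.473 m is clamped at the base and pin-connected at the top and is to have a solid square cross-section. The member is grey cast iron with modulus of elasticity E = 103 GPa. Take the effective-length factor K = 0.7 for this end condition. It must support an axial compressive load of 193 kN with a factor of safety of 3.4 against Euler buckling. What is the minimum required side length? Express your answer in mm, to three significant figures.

Required P_cr = n·P = 3.4 × 193 = 656.2 kN
L_e = K·L = 0.7 × 0.473 = 0.3311 m
Required I = P_cr·L_e²/(π²E) = 6.562×10^5 × 0.3311² / (π² × 1.03×10^11) = 7.076×10^-8 m⁴
I_req = 7.076×10^4 mm⁴
Solid square: I = a⁴/12  ⇒  a = (12I)^(1/4) = (12×7.076×10^4)^(1/4) = 30.4 mm

a ≈ 30.4 mm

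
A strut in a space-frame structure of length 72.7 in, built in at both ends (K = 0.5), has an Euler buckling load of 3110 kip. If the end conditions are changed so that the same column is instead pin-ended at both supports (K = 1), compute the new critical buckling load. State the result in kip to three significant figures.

P_cr ∝ 1/K², so P_cr,new = P_cr,old × (K_old/K_new)² = 3110 × (0.5/1)²
= 3110 × 0.2500 = 778 kip

P_cr ≈ 778 kip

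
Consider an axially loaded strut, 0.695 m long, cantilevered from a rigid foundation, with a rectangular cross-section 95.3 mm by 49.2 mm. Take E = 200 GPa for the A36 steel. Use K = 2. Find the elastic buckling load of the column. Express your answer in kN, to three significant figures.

P_cr ≈ 966 kN

Buckling occurs about the weak axis: I_min = h·b³/12 with b = 49.2 mm (the shorter side).
I_min = 95.3×49.2³/12 = 9.458×10^5 mm⁴
I = 9.458×10^5 mm⁴ = 9.458×10^-7 m⁴
Effective length L_e = K·L = 2 × 0.695 = 1.390 m
P_cr = π²EI / L_e² = π² × 200×10⁹ × 9.458×10^-7 / 1.390² = 9.663×10^5 N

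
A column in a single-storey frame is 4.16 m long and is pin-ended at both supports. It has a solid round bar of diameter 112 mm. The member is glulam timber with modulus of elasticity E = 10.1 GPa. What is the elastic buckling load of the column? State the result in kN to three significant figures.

I = πd⁴/64 = π×112⁴/64 = 7.724×10^6 mm⁴
I = 7.724×10^6 mm⁴ = 7.724×10^-6 m⁴
Effective length L_e = K·L = 1 × 4.16 = 4.160 m
P_cr = π²EI / L_e² = π² × 10.1×10⁹ × 7.724×10^-6 / 4.160² = 4.449×10^4 N

P_cr ≈ 44.5 kN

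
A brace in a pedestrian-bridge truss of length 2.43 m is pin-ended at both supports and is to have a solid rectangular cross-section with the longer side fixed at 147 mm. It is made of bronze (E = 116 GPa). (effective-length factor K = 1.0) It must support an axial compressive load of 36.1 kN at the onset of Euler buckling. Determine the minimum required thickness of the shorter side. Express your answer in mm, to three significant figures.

L_e = K·L = 1 × 2.43 = 2.430 m
Required I = P_cr·L_e²/(π²E) = 3.610×10^4 × 2.430² / (π² × 1.16×10^11) = 1.862×10^-7 m⁴
I_req = 1.862×10^5 mm⁴
Rectangle, weak axis: I_min = h·b³/12 with h = 147 mm fixed  ⇒  b = (12I/h)^(1/3) = 24.8 mm

b ≈ 24.8 mm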